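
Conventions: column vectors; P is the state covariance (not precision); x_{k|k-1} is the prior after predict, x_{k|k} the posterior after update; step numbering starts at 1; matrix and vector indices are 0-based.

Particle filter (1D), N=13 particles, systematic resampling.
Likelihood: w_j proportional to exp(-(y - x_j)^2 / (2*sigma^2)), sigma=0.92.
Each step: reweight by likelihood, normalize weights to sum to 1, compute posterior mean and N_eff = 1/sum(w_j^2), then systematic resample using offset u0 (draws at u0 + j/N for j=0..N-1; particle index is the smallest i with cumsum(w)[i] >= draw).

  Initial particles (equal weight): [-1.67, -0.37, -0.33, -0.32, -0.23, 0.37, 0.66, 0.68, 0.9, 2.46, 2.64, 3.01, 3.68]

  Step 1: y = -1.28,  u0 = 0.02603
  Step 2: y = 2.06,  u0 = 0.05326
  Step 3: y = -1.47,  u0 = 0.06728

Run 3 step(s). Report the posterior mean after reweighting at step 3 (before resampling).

post_mean = -0.0751

step 1: w=[0.2478, 0.1662, 0.1591, 0.1573, 0.1414, 0.0543, 0.0294, 0.0280, 0.0164, 0.0001, 0.0000, 0.0000, 0.0000]  mean=-0.5372  Neff=6.0988  idx=[0, 0, 0, 1, 1, 1, 2, 2, 3, 3, 4, 5, 6]
step 2: w=[0.0003, 0.0003, 0.0003, 0.0394, 0.0394, 0.0394, 0.0441, 0.0441, 0.0454, 0.0454, 0.0582, 0.2385, 0.4050]  mean=0.2385  Neff=4.2199  idx=[4, 6, 7, 9, 11, 11, 11, 11, 12, 12, 12, 12, 12]
step 3: w=[0.1773, 0.1682, 0.1682, 0.1659, 0.0490, 0.0490, 0.0490, 0.0490, 0.0248, 0.0248, 0.0248, 0.0248, 0.0248]  mean=-0.0751  Neff=7.7974  idx=[0, 0, 1, 1, 2, 2, 3, 3, 4, 5, 7, 9, 12]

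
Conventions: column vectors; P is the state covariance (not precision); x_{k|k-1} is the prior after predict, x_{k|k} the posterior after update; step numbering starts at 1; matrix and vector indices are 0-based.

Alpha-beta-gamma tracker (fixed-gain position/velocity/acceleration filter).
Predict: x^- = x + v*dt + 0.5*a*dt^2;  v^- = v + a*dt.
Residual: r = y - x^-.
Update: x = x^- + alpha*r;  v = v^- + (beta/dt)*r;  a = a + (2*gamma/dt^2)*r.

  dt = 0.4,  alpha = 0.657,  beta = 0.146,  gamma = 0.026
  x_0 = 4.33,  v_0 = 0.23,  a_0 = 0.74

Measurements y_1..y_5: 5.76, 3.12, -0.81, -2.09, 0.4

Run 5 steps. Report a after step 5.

step 1: x_pred=4.4812  r=1.2788  x^+=5.3214  v^+=0.9928  a^+=1.1556
step 2: x_pred=5.8109  r=-2.6909  x^+=4.0430  v^+=0.4728  a^+=0.2811
step 3: x_pred=4.2546  r=-5.0646  x^+=0.9272  v^+=-1.2633  a^+=-1.3649
step 4: x_pred=0.3126  r=-2.4026  x^+=-1.2659  v^+=-2.6863  a^+=-2.1458
step 5: x_pred=-2.5121  r=2.9121  x^+=-0.5988  v^+=-2.4817  a^+=-1.1994

a_post = -1.1994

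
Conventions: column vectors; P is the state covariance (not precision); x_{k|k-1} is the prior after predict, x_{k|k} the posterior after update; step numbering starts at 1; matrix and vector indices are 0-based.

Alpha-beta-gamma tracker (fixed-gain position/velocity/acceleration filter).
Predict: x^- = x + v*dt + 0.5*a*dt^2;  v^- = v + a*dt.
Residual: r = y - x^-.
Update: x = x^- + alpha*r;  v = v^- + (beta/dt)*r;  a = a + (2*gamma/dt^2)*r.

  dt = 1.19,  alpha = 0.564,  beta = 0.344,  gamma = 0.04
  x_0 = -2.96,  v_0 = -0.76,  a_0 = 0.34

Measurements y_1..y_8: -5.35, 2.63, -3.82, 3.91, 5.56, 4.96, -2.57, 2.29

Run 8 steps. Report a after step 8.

a_post = -0.3854

step 1: x_pred=-3.6237  r=-1.7263  x^+=-4.5973  v^+=-0.8544  a^+=0.2425
step 2: x_pred=-5.4424  r=8.0724  x^+=-0.8896  v^+=1.7676  a^+=0.6985
step 3: x_pred=1.7085  r=-5.5285  x^+=-1.4096  v^+=1.0007  a^+=0.3862
step 4: x_pred=0.0547  r=3.8553  x^+=2.2291  v^+=2.5747  a^+=0.6040
step 5: x_pred=5.7207  r=-0.1607  x^+=5.6301  v^+=3.2470  a^+=0.5949
step 6: x_pred=9.9153  r=-4.9553  x^+=7.1205  v^+=2.5225  a^+=0.3150
step 7: x_pred=10.3453  r=-12.9153  x^+=3.0611  v^+=-0.8362  a^+=-0.4147
step 8: x_pred=1.7724  r=0.5176  x^+=2.0643  v^+=-1.1800  a^+=-0.3854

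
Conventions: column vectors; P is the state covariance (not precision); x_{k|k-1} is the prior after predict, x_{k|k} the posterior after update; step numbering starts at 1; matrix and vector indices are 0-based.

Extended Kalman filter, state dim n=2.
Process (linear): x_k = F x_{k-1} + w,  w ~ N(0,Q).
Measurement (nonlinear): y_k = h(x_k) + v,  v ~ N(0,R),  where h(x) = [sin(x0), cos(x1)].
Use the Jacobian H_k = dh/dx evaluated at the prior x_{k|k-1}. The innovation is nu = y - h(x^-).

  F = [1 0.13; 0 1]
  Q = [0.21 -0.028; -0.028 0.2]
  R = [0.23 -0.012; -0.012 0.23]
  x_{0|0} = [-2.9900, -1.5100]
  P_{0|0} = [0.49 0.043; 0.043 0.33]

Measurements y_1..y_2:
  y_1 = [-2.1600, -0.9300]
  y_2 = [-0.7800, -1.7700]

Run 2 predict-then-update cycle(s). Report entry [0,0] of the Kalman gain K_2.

K[0,0] = -0.3634

step 1: x^-=[-3.1863, -1.5100]  P^-=[0.7168 0.0579; 0.0579 0.5300]  H_jac=[-0.9990 0.0000; 0.0000 0.9982]  S=[0.9453 -0.0697; -0.0697 0.7580]  K=[-0.7570 0.0066; -0.0098 0.6970]  nu=[-2.2047, -0.9908]  x^+=[-1.5240, -2.1790]  P^+=[0.1744 0.0106; 0.0106 0.1607]
step 2: x^-=[-1.8072, -2.1790]  P^-=[0.3898 0.0035; 0.0035 0.3607]  H_jac=[-0.2342 0.0000; 0.0000 0.8207]  S=[0.2514 -0.0127; -0.0127 0.4730]  K=[-0.3634 -0.0036; 0.0283 0.6267]  nu=[0.1922, -1.1986]  x^+=[-1.8727, -2.9247]  P^+=[0.3567 0.0043; 0.0043 0.1752]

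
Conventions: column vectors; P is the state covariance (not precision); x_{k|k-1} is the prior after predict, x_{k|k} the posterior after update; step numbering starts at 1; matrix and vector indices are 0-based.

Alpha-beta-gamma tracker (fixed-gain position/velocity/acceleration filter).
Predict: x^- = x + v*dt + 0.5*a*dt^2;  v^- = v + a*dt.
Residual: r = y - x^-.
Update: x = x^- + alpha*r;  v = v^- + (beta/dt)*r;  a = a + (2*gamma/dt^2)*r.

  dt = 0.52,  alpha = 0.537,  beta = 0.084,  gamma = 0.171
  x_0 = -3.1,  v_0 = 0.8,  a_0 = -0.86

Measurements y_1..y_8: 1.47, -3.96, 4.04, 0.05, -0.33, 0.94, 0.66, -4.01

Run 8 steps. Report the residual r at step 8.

resid = -1.4215

step 1: x_pred=-2.8003  r=4.2703  x^+=-0.5071  v^+=1.0426  a^+=4.5410
step 2: x_pred=0.6490  r=-4.6090  x^+=-1.8260  v^+=2.6594  a^+=-1.2884
step 3: x_pred=-0.6173  r=4.6573  x^+=1.8837  v^+=2.7418  a^+=4.6022
step 4: x_pred=3.9316  r=-3.8816  x^+=1.8472  v^+=4.5079  a^+=-0.3072
step 5: x_pred=4.1498  r=-4.4798  x^+=1.7441  v^+=3.6245  a^+=-5.9732
step 6: x_pred=2.8213  r=-1.8813  x^+=1.8110  v^+=0.2145  a^+=-8.3526
step 7: x_pred=0.7933  r=-0.1333  x^+=0.7217  v^+=-4.1504  a^+=-8.5213
step 8: x_pred=-2.5885  r=-1.4215  x^+=-3.3519  v^+=-8.8110  a^+=-10.3191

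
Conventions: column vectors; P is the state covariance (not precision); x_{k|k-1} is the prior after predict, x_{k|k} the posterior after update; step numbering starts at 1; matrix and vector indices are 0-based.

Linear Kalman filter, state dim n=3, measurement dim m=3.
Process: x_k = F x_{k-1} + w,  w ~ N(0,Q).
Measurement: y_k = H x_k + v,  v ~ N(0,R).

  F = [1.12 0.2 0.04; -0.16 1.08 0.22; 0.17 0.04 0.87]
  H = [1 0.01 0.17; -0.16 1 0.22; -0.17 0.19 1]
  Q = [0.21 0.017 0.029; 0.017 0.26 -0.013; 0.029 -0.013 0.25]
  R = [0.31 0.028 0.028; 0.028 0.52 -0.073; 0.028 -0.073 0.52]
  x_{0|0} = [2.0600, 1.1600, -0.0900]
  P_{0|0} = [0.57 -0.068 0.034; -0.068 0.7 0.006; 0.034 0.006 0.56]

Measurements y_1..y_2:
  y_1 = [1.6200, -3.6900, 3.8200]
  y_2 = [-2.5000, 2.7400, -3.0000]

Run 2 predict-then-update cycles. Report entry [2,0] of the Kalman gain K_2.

step 1: x^-=[2.5356, 0.9034, 0.3183]  P^-=[0.9266 -0.0004 0.1917; -0.0004 1.1421 0.0991; 0.1917 0.0991 0.7010]  S=[1.3225 -0.0290 0.1821; -0.0290 1.7500 0.3889; 0.1821 0.3889 1.2615]  K=[0.7340 -0.0334 -0.0686; 0.0294 0.6558 0.0442; 0.1651 0.0152 0.5163]  nu=[-0.9787, -4.2577, 3.7611]  x^+=[1.7015, -1.7512, 2.0336]  P^+=[0.2213 0.0398 0.0174; 0.0398 0.3640 -0.0865; 0.0174 -0.0865 0.2913]
step 2: x^-=[1.6368, -1.7162, 1.9884]  P^-=[0.5206 0.1020 0.0892; 0.1020 0.6483 -0.0243; 0.0892 -0.0243 0.4772]  S=[0.8768 0.0839 0.1266; 0.0839 1.1551 0.1060; 0.1266 0.1060 0.9895]  K=[0.6214 -0.0066 -0.0585; 0.0653 0.5362 0.0167; 0.1290 0.0073 0.4450]  nu=[-4.4577, 4.2806, -4.3841]  x^+=[-0.9045, 0.2150, -0.5060]  P^+=[0.1885 0.0460 0.0107; 0.0460 0.3041 -0.0786; 0.0107 -0.0786 0.2512]

K[2,0] = 0.1290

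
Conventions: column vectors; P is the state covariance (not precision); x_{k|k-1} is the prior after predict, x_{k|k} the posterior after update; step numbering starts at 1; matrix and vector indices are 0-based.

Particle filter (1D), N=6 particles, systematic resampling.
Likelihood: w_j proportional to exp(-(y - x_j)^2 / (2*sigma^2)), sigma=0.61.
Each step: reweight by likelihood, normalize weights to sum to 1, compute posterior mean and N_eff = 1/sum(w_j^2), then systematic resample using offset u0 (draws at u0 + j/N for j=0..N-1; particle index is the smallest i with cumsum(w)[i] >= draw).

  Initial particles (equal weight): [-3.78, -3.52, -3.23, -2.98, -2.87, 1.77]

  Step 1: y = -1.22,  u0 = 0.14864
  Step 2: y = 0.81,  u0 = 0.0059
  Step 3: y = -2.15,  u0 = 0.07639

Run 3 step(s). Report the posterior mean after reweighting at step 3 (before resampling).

post_mean = -2.8851

step 1: w=[0.0032, 0.0175, 0.0939, 0.3334, 0.5518, 0.0001]  mean=-2.9542  Neff=2.3541  idx=[3, 3, 4, 4, 4, 4]
step 2: w=[0.0711, 0.0711, 0.2145, 0.2145, 0.2145, 0.2145]  mean=-2.8856  Neff=5.1528  idx=[0, 2, 2, 3, 4, 5]
step 3: w=[0.1372, 0.1726, 0.1726, 0.1726, 0.1726, 0.1726]  mean=-2.8851  Neff=5.9628  idx=[0, 1, 2, 3, 4, 5]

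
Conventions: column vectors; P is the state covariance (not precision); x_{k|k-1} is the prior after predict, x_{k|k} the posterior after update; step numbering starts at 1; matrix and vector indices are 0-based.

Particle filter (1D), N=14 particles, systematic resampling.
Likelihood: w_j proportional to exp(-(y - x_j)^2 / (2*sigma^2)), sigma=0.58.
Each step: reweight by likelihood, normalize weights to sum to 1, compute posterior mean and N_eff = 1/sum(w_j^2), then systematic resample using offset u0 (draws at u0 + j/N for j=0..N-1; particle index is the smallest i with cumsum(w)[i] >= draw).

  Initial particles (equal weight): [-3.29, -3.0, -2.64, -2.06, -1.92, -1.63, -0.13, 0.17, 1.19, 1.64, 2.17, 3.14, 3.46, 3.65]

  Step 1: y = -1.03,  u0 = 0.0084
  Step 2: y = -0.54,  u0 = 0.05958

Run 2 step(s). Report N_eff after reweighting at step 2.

N_eff = 6.5742

step 1: w=[0.0003, 0.0020, 0.0137, 0.1339, 0.1996, 0.3794, 0.1944, 0.0762, 0.0004, 0.0000, 0.0000, 0.0000, 0.0000, 0.0000]  mean=-1.3327  Neff=4.0734  idx=[2, 3, 4, 4, 4, 5, 5, 5, 5, 5, 5, 6, 6, 7]
step 2: w=[0.0004, 0.0099, 0.0181, 0.0181, 0.0181, 0.0523, 0.0523, 0.0523, 0.0523, 0.0523, 0.0523, 0.2384, 0.2384, 0.1447]  mean=-0.6748  Neff=6.5742  idx=[4, 6, 7, 9, 10, 11, 11, 11, 12, 12, 12, 12, 13, 13]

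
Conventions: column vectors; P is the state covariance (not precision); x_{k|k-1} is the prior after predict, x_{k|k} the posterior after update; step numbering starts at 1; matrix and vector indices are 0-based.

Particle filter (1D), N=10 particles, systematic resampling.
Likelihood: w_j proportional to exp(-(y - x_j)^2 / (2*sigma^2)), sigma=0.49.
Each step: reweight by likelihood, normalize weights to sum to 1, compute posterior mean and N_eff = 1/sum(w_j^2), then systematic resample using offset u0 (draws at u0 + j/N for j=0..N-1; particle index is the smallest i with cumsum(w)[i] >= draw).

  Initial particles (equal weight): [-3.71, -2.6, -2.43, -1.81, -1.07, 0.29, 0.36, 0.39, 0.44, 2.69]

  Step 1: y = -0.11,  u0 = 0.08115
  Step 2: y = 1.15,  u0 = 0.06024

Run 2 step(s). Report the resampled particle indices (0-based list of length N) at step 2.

step 1: w=[0.0000, 0.0000, 0.0000, 0.0009, 0.0559, 0.2731, 0.2406, 0.2264, 0.2030, 0.0000]  mean=0.2819  Neff=4.3843  idx=[5, 5, 5, 6, 6, 7, 7, 7, 8, 8]
step 2: w=[0.0768, 0.0768, 0.0768, 0.0977, 0.0977, 0.1077, 0.1077, 0.1077, 0.1255, 0.1255]  mean=0.3736  Neff=9.6998  idx=[0, 2, 3, 4, 5, 6, 7, 8, 8, 9]

resampled_idx = [0, 2, 3, 4, 5, 6, 7, 8, 8, 9]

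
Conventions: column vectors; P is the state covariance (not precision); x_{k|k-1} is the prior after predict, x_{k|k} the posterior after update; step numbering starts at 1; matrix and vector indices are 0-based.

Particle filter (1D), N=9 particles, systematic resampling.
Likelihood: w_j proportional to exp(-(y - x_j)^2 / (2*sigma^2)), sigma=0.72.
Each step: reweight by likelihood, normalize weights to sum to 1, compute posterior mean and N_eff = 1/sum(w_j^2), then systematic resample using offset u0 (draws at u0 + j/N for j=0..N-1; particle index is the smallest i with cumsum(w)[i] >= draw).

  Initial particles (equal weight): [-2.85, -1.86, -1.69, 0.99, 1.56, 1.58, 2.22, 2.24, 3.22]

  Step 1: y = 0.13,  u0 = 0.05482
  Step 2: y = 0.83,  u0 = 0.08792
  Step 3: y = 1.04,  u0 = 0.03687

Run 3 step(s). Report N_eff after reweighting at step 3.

step 1: w=[0.0002, 0.0257, 0.0481, 0.5748, 0.1632, 0.1544, 0.0174, 0.0160, 0.0001]  mean=1.0127  Neff=2.6010  idx=[2, 3, 3, 3, 3, 3, 4, 5, 5]
step 2: w=[0.0003, 0.1469, 0.1469, 0.1469, 0.1469, 0.1469, 0.0901, 0.0875, 0.0875]  mean=1.1437  Neff=7.6134  idx=[1, 2, 3, 3, 4, 5, 6, 7, 8]
step 3: w=[0.1207, 0.1207, 0.1207, 0.1207, 0.1207, 0.1207, 0.0932, 0.0913, 0.0913]  mean=1.1509  Neff=8.8680  idx=[0, 1, 2, 3, 3, 4, 5, 6, 8]

N_eff = 8.8680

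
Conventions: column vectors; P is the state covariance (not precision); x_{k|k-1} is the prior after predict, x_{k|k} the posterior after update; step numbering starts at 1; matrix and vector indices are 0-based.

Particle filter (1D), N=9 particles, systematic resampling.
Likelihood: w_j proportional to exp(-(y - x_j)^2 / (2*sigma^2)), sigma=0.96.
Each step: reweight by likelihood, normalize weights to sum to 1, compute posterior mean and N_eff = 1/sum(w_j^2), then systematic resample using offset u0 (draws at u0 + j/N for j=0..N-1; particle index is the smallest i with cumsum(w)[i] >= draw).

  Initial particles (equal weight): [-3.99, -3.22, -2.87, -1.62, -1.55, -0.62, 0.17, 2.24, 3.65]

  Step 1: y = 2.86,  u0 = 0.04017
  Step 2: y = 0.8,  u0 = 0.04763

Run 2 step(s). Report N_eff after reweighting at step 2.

N_eff = 5.2990

step 1: w=[0.0000, 0.0000, 0.0000, 0.0000, 0.0000, 0.0009, 0.0128, 0.5252, 0.4611]  mean=2.8611  Neff=2.0466  idx=[7, 7, 7, 7, 7, 8, 8, 8, 8]
step 2: w=[0.1942, 0.1942, 0.1942, 0.1942, 0.1942, 0.0073, 0.0073, 0.0073, 0.0073]  mean=2.2811  Neff=5.2990  idx=[0, 0, 1, 1, 2, 3, 3, 4, 4]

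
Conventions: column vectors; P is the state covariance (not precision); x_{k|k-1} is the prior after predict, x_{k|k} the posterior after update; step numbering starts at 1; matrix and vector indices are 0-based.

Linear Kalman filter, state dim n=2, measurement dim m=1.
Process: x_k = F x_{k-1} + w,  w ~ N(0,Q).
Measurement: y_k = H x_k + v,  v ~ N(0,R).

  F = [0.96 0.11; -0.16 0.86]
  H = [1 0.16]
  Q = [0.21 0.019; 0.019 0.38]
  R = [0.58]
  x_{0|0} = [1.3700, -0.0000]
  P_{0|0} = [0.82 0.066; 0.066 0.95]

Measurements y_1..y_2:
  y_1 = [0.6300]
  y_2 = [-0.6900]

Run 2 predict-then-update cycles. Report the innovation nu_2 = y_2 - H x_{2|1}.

step 1: x^-=[1.3152, -0.2192]  P^-=[0.9911 0.0362; 0.0362 1.0854]  S=[1.6105]  K=[0.6190; 0.1303]  nu=[-0.6501]  x^+=[0.9128, -0.3039]  P^+=[0.3740 -0.0937; -0.0937 1.0581]
step 2: x^-=[0.8428, -0.4074]  P^-=[0.5477 -0.0141; -0.0141 1.1979]  S=[1.1539]  K=[0.4727; 0.1539]  nu=[-1.4676]  x^+=[0.1490, -0.6333]  P^+=[0.2899 -0.0980; -0.0980 1.1706]

innov = [-1.4676]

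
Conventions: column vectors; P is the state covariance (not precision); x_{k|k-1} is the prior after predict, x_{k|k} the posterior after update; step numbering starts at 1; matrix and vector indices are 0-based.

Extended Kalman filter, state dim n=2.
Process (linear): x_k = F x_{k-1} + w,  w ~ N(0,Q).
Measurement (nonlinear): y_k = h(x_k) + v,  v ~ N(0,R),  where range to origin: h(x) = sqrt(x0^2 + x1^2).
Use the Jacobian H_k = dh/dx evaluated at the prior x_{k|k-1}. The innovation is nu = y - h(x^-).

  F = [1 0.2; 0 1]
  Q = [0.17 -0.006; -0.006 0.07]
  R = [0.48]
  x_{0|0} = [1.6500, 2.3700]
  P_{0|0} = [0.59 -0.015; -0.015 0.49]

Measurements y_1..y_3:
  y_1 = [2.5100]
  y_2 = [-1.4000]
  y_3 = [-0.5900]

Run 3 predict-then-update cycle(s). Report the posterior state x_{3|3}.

step 1: x^-=[2.1240, 2.3700]  P^-=[0.7736 0.0770; 0.0770 0.5600]  H_jac=[0.6674 0.7447]  S=[1.2117]  K=[0.4734; 0.3866]  nu=[-0.6725]  x^+=[1.8056, 2.1100]  P^+=[0.5020 -0.1448; -0.1448 0.3789]
step 2: x^-=[2.2276, 2.1100]  P^-=[0.6293 -0.0750; -0.0750 0.4489]  H_jac=[0.7260 0.6877]  S=[0.9491]  K=[0.4270; 0.2679]  nu=[-4.4683]  x^+=[0.3195, 0.9129]  P^+=[0.4562 -0.1836; -0.1836 0.3808]
step 3: x^-=[0.5021, 0.9129]  P^-=[0.5680 -0.1134; -0.1134 0.4508]  H_jac=[0.4819 0.8762]  S=[0.8622]  K=[0.2022; 0.3947]  nu=[-1.6319]  x^+=[0.1721, 0.2688]  P^+=[0.5327 -0.1822; -0.1822 0.3165]

x_post = [0.1721, 0.2688]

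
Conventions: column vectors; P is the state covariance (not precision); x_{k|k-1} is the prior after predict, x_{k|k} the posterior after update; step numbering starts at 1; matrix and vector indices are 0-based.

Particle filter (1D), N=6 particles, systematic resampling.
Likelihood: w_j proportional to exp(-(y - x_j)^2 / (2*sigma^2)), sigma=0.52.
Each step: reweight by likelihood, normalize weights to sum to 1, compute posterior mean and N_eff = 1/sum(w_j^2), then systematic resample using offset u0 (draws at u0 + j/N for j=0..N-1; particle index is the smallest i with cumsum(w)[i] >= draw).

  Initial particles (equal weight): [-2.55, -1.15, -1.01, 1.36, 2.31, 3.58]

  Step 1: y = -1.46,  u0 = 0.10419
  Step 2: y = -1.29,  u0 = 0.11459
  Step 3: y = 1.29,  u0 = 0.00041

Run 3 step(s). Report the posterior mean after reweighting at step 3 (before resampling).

step 1: w=[0.0679, 0.5117, 0.4203, 0.0000, 0.0000, 0.0000]  mean=-1.1863  Neff=2.2565  idx=[1, 1, 1, 2, 2, 2]
step 2: w=[0.1757, 0.1757, 0.1757, 0.1576, 0.1576, 0.1576]  mean=-1.0838  Neff=5.9824  idx=[0, 1, 2, 3, 4, 5]
step 3: w=[0.0756, 0.0756, 0.0756, 0.2578, 0.2578, 0.2578]  mean=-1.0417  Neff=4.6197  idx=[0, 2, 3, 4, 4, 5]

post_mean = -1.0417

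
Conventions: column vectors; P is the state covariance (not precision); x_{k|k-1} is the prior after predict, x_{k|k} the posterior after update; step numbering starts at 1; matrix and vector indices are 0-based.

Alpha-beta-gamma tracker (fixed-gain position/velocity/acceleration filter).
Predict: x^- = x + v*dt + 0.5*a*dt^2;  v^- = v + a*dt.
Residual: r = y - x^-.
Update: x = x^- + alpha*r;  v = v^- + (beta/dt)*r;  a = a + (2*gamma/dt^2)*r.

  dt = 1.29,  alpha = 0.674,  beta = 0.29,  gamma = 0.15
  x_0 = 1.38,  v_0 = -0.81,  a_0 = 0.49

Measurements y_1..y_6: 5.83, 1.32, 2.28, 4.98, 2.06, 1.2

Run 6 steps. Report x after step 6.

step 1: x_pred=0.7428  r=5.0872  x^+=4.1716  v^+=0.9657  a^+=1.4071
step 2: x_pred=6.5882  r=-5.2682  x^+=3.0374  v^+=1.5966  a^+=0.4574
step 3: x_pred=5.4776  r=-3.1976  x^+=3.3224  v^+=1.4678  a^+=-0.1191
step 4: x_pred=5.1168  r=-0.1368  x^+=5.0246  v^+=1.2834  a^+=-0.1437
step 5: x_pred=6.5606  r=-4.5006  x^+=3.5272  v^+=0.0862  a^+=-0.9551
step 6: x_pred=2.8438  r=-1.6438  x^+=1.7359  v^+=-1.5153  a^+=-1.2514

x_post = 1.7359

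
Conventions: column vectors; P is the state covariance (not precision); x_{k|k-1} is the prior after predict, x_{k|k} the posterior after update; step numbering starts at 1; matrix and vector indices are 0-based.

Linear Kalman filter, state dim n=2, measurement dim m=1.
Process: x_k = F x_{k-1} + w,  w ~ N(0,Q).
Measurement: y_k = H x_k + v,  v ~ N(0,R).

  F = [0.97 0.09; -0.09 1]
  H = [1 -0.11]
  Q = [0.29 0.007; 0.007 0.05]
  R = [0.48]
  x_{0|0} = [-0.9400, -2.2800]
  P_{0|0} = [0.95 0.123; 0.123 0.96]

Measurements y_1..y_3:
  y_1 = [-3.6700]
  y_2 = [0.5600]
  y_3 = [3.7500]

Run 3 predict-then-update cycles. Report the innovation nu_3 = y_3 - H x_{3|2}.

innov = [4.8708]

step 1: x^-=[-1.1170, -2.1954]  P^-=[1.2131 0.1288; 0.1288 0.9956]  S=[1.6768]  K=[0.7150; 0.0115]  nu=[-2.7945]  x^+=[-3.1151, -2.2275]  P^+=[0.3559 0.1150; 0.1150 0.9953]
step 2: x^-=[-3.2221, -1.9472]  P^-=[0.6530 0.1761; 0.1761 1.0275]  S=[1.1066]  K=[0.5725; 0.0570]  nu=[3.5679]  x^+=[-1.1794, -1.7437]  P^+=[0.2902 0.1400; 0.1400 1.0239]
step 3: x^-=[-1.3009, -1.6375]  P^-=[0.5958 0.2085; 0.2085 1.0511]  S=[1.0427]  K=[0.5494; 0.0891]  nu=[4.8708]  x^+=[1.3753, -1.2037]  P^+=[0.2810 0.1575; 0.1575 1.0428]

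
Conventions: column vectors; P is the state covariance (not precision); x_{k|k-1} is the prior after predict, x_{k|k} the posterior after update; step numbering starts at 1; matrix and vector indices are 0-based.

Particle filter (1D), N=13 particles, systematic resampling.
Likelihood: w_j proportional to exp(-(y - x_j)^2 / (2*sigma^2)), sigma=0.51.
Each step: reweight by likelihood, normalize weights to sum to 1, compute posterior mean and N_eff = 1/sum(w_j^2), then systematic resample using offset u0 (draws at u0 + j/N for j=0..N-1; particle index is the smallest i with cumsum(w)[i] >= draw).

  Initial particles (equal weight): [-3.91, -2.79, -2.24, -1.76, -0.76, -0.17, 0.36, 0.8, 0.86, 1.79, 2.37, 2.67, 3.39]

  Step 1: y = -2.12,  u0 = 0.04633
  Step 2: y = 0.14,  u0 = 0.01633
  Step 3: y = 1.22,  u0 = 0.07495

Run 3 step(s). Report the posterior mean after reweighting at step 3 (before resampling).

post_mean = -1.7601

step 1: w=[0.0010, 0.1913, 0.4410, 0.3534, 0.0130, 0.0003, 0.0000, 0.0000, 0.0000, 0.0000, 0.0000, 0.0000, 0.0000]  mean=-2.1574  Neff=2.8074  idx=[1, 1, 2, 2, 2, 2, 2, 2, 3, 3, 3, 3, 3]
step 2: w=[0.0000, 0.0000, 0.0038, 0.0038, 0.0038, 0.0038, 0.0038, 0.0038, 0.1955, 0.1955, 0.1955, 0.1955, 0.1955]  mean=-1.7709  Neff=5.2319  idx=[6, 8, 8, 9, 9, 9, 10, 10, 11, 11, 11, 12, 12]
step 3: w=[0.0002, 0.0833, 0.0833, 0.0833, 0.0833, 0.0833, 0.0833, 0.0833, 0.0833, 0.0833, 0.0833, 0.0833, 0.0833]  mean=-1.7601  Neff=12.0052  idx=[1, 2, 3, 4, 5, 6, 7, 8, 9, 10, 11, 12, 12]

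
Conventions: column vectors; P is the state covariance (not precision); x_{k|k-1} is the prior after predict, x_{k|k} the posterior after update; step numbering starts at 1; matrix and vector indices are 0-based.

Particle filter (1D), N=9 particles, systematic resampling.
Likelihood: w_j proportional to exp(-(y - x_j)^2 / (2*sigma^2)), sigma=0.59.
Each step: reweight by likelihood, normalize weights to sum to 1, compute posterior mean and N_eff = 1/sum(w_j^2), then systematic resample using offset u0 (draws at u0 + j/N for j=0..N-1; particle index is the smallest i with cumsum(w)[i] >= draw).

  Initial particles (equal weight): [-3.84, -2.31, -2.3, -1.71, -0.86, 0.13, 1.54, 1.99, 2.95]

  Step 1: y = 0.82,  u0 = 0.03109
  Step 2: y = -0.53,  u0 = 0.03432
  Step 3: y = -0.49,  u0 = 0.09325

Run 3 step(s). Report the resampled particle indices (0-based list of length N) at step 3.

resampled_idx = [0, 1, 2, 3, 4, 5, 6, 7, 8]

step 1: w=[0.0000, 0.0000, 0.0000, 0.0001, 0.0152, 0.4433, 0.4171, 0.1230, 0.0013]  mean=0.9353  Neff=2.5917  idx=[5, 5, 5, 5, 6, 6, 6, 6, 7]
step 2: w=[0.2490, 0.2490, 0.2490, 0.2490, 0.0010, 0.0010, 0.0010, 0.0010, 0.0001]  mean=0.1357  Neff=4.0322  idx=[0, 0, 1, 1, 1, 2, 2, 3, 3]
step 3: w=[0.1111, 0.1111, 0.1111, 0.1111, 0.1111, 0.1111, 0.1111, 0.1111, 0.1111]  mean=0.1300  Neff=9.0000  idx=[0, 1, 2, 3, 4, 5, 6, 7, 8]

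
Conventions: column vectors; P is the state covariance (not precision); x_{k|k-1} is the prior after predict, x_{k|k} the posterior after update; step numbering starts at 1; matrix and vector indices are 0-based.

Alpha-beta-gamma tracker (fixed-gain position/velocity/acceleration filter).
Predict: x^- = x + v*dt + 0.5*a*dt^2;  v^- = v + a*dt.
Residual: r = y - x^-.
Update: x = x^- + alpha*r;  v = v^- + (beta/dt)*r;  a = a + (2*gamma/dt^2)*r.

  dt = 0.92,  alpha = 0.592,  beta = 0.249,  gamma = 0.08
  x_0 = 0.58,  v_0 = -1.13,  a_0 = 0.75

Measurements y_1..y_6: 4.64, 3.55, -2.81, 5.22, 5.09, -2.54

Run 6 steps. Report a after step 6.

step 1: x_pred=-0.1422  r=4.7822  x^+=2.6889  v^+=0.8543  a^+=1.6540
step 2: x_pred=4.1748  r=-0.6248  x^+=3.8049  v^+=2.2069  a^+=1.5359
step 3: x_pred=6.4853  r=-9.2953  x^+=0.9825  v^+=1.1041  a^+=-0.2212
step 4: x_pred=1.9046  r=3.3154  x^+=3.8673  v^+=1.7979  a^+=0.4055
step 5: x_pred=5.6930  r=-0.6030  x^+=5.3360  v^+=2.0077  a^+=0.2915
step 6: x_pred=7.3065  r=-9.8465  x^+=1.4774  v^+=-0.3891  a^+=-1.5699

a_post = -1.5699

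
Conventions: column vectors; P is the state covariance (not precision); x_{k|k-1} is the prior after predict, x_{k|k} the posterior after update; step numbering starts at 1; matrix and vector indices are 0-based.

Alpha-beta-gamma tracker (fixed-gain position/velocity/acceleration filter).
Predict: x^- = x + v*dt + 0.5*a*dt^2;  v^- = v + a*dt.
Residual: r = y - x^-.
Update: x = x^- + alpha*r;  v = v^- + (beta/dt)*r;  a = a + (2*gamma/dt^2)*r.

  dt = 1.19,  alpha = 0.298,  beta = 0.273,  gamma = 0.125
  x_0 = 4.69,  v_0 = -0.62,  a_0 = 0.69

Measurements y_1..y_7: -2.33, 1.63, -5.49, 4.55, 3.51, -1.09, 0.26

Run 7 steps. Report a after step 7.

step 1: x_pred=4.4408  r=-6.7708  x^+=2.4231  v^+=-1.3522  a^+=-0.5053
step 2: x_pred=0.4562  r=1.1738  x^+=0.8060  v^+=-1.6842  a^+=-0.2981
step 3: x_pred=-1.4093  r=-4.0807  x^+=-2.6254  v^+=-2.9751  a^+=-1.0185
step 4: x_pred=-6.8869  r=11.4369  x^+=-3.4787  v^+=-1.5634  a^+=1.0006
step 5: x_pred=-4.6306  r=8.1406  x^+=-2.2047  v^+=1.4949  a^+=2.4377
step 6: x_pred=1.3002  r=-2.3902  x^+=0.5879  v^+=3.8475  a^+=2.0158
step 7: x_pred=6.5937  r=-6.3337  x^+=4.7062  v^+=4.7932  a^+=0.8976

a_post = 0.8976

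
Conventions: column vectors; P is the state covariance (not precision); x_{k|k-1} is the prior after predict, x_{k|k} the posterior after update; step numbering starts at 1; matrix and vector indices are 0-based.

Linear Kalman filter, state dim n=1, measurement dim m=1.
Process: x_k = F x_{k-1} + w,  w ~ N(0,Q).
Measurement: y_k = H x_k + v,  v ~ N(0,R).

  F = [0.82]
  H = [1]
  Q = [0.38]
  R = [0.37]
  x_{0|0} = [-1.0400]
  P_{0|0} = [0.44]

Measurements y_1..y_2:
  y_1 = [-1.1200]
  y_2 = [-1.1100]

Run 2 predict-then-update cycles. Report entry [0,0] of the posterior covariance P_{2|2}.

step 1: x^-=[-0.8528]  P^-=[0.6759]  S=[1.0459]  K=[0.6462]  nu=[-0.2672]  x^+=[-1.0255]  P^+=[0.2391]
step 2: x^-=[-0.8409]  P^-=[0.5408]  S=[0.9108]  K=[0.5938]  nu=[-0.2691]  x^+=[-1.0007]  P^+=[0.2197]

P_post[0,0] = 0.2197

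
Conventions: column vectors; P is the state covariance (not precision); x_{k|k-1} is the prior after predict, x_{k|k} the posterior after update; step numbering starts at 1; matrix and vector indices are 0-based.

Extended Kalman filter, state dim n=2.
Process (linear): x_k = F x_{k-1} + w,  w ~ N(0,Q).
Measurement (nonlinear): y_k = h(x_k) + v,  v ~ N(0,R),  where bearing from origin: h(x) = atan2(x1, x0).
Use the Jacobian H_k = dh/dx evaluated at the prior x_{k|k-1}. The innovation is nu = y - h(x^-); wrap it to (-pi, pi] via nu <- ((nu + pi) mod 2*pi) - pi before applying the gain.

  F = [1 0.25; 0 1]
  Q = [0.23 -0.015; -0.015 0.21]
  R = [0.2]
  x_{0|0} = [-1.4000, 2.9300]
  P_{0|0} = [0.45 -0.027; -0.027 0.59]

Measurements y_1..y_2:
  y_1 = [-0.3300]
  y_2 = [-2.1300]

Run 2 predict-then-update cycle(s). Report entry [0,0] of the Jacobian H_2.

step 1: x^-=[-0.6675, 2.9300]  P^-=[0.7034 0.1055; 0.1055 0.8000]  H_jac=[-0.3245 -0.0739]  S=[0.2835]  K=[-0.8326; -0.3294]  nu=[-2.1248]  x^+=[1.1015, 3.6298]  P^+=[0.5069 0.0278; 0.0278 0.7693]
step 2: x^-=[2.0090, 3.6298]  P^-=[0.7988 0.2051; 0.2051 0.9793]  H_jac=[-0.2109 0.1167]  S=[0.2388]  K=[-0.6053; 0.2976]  nu=[3.0879]  x^+=[0.1398, 4.5486]  P^+=[0.7114 0.2481; 0.2481 0.9581]

H_jac[0,0] = -0.2109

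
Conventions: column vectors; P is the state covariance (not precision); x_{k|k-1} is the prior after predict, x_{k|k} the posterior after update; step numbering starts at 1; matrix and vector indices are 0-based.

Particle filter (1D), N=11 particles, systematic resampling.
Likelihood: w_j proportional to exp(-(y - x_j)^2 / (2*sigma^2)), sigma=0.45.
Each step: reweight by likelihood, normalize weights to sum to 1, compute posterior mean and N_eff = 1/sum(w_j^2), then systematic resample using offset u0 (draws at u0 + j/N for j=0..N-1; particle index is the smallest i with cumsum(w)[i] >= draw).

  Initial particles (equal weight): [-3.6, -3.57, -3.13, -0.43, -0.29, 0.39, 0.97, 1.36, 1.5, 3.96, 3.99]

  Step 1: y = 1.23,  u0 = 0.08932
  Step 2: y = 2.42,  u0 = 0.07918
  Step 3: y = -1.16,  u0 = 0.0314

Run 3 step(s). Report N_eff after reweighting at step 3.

step 1: w=[0.0000, 0.0000, 0.0000, 0.0004, 0.0012, 0.0621, 0.3001, 0.3401, 0.2962, 0.0000, 0.0000]  mean=1.2215  Neff=3.3639  idx=[6, 6, 6, 6, 7, 7, 7, 8, 8, 8, 8]
step 2: w=[0.0079, 0.0079, 0.0079, 0.0079, 0.0886, 0.0886, 0.0886, 0.1757, 0.1757, 0.1757, 0.1757]  mean=1.4460  Neff=6.7929  idx=[4, 5, 6, 7, 7, 8, 8, 9, 9, 10, 10]
step 3: w=[0.2307, 0.2307, 0.2307, 0.0385, 0.0385, 0.0385, 0.0385, 0.0385, 0.0385, 0.0385, 0.0385]  mean=1.4031  Neff=5.8308  idx=[0, 0, 0, 1, 1, 2, 2, 2, 4, 7, 9]

N_eff = 5.8308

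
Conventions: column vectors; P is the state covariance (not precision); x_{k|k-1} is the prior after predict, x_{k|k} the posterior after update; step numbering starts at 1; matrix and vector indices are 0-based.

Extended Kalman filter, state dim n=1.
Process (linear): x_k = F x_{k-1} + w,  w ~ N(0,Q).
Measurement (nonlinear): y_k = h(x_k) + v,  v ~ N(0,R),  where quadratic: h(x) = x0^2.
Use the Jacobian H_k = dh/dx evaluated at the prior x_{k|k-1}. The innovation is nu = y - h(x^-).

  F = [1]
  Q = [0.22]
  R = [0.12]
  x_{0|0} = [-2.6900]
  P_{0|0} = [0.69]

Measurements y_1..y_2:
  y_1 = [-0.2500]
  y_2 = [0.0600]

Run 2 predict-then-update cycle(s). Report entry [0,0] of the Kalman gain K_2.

step 1: x^-=[-2.6900]  P^-=[0.9100]  H_jac=[-5.3800]  S=[26.4594]  K=[-0.1850]  nu=[-7.4861]  x^+=[-1.3048]  P^+=[0.0041]
step 2: x^-=[-1.3048]  P^-=[0.2241]  H_jac=[-2.6097]  S=[1.6464]  K=[-0.3553]  nu=[-1.6426]  x^+=[-0.7213]  P^+=[0.0163]

K[0,0] = -0.3553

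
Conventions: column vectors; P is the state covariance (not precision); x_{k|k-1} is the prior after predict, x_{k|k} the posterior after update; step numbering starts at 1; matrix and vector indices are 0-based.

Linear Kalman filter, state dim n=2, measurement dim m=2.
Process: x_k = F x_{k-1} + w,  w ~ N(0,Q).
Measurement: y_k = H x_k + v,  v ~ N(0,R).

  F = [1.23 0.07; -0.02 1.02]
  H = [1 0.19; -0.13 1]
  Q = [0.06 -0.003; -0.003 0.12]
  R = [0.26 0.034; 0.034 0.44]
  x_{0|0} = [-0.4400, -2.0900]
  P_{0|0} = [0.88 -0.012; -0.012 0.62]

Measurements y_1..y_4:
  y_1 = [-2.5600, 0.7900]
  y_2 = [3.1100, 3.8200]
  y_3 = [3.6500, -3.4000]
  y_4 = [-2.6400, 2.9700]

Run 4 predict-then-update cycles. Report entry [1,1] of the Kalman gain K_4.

K[1,1] = 0.4106

step 1: x^-=[-0.6875, -2.1230]  P^-=[1.3923 0.0046; 0.0046 0.7659]  S=[1.6817 0.0030; 0.0030 1.2282]  K=[0.8287 -0.1457; 0.0881 0.6229]  nu=[-1.4691, 2.8236]  x^+=[-2.3162, -0.4937]  P^+=[0.2121 -0.0083; -0.0083 0.2760]
step 2: x^-=[-2.8835, -0.4573]  P^-=[0.3808 0.0010; 0.0010 0.4076]  S=[0.6559 0.0629; 0.0629 0.8537]  K=[0.5905 -0.1003; 0.0744 0.4717]  nu=[6.0804, 3.9024]  x^+=[0.3155, 1.8359]  P^+=[0.1510 -0.0044; -0.0044 0.2095]
step 3: x^-=[0.5165, 1.8663]  P^-=[0.2887 0.0027; 0.0027 0.3382]  S=[0.5619 0.0634; 0.0634 0.7824]  K=[0.5244 -0.0870; 0.0711 0.4261]  nu=[2.7789, -5.1991]  x^+=[2.4262, -0.1514]  P^+=[0.1340 -0.0030; -0.0030 0.1895]
step 4: x^-=[2.9736, -0.2029]  P^-=[0.2631 0.0034; 0.0034 0.3173]  S=[0.5359 0.0634; 0.0634 0.7609]  K=[0.5019 -0.0823; 0.0703 0.4106]  nu=[-5.5750, 3.5595]  x^+=[-0.1176, 0.8666]  P^+=[0.1282 -0.0025; -0.0025 0.1827]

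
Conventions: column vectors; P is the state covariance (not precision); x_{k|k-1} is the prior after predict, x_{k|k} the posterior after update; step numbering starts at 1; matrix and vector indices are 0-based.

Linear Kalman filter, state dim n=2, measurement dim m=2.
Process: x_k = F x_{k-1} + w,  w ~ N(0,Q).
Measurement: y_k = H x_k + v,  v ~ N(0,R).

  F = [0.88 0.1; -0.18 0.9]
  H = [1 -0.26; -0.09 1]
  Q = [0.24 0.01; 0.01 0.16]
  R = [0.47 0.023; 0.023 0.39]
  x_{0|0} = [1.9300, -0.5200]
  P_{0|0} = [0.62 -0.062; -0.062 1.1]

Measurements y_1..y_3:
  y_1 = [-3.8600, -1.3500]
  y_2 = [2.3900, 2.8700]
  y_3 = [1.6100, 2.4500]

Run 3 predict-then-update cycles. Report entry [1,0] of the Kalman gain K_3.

step 1: x^-=[1.6464, -0.8154]  P^-=[0.7202 -0.0372; -0.0372 1.0912]  S=[1.2833 -0.3636; -0.3636 1.4937]  K=[0.5901 0.0753; -0.0456 0.7217]  nu=[-5.7184, -0.3864]  x^+=[-1.7571, -0.8335]  P^+=[0.2972 0.0697; 0.0697 0.2867]
step 2: x^-=[-1.6296, -0.4339]  P^-=[0.4853 0.0427; 0.0427 0.3792]  S=[0.9587 -0.0756; -0.0756 0.7655]  K=[0.4984 0.0479; -0.0198 0.4885]  nu=[3.9068, 3.1572]  x^+=[0.4687, 1.0308]  P^+=[0.2490 0.0526; 0.0526 0.1948]
step 3: x^-=[0.5156, 0.8434]  P^-=[0.4440 0.0288; 0.0288 0.3088]  S=[0.9199 -0.0678; -0.0678 0.6972]  K=[0.4768 0.0303; -0.0238 0.4369]  nu=[1.3137, 1.6530]  x^+=[1.1920, 1.5343]  P^+=[0.2362 0.0440; 0.0440 0.1738]

K[1,0] = -0.0238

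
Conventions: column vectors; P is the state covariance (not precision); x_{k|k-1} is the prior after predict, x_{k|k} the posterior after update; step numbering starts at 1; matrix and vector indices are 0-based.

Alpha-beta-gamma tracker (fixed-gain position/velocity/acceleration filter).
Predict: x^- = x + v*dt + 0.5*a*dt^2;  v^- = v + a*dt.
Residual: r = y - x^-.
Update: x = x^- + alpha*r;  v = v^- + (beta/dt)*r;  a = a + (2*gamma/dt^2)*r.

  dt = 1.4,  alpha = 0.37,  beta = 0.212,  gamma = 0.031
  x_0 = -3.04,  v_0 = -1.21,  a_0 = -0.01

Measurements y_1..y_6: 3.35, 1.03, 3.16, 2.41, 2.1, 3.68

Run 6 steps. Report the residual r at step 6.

resid = -3.6907

step 1: x_pred=-4.7438  r=8.0938  x^+=-1.7491  v^+=0.0016  a^+=0.2460
step 2: x_pred=-1.5057  r=2.5357  x^+=-0.5675  v^+=0.7300  a^+=0.3262
step 3: x_pred=0.7743  r=2.3857  x^+=1.6570  v^+=1.5480  a^+=0.4017
step 4: x_pred=4.2179  r=-1.8079  x^+=3.5490  v^+=1.8367  a^+=0.3445
step 5: x_pred=6.4580  r=-4.3580  x^+=4.8455  v^+=1.6591  a^+=0.2067
step 6: x_pred=7.3707  r=-3.6907  x^+=6.0052  v^+=1.3895  a^+=0.0899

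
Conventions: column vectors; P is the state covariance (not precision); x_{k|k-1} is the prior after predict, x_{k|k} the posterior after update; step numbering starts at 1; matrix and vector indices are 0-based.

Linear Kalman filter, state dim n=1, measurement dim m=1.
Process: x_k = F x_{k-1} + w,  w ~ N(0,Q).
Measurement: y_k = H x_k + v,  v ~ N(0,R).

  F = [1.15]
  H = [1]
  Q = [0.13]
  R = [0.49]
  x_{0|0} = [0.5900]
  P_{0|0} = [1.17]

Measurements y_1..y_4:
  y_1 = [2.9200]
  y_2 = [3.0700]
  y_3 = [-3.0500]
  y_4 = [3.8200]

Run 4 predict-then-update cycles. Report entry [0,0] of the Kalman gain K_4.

K[0,0] = 0.4818

step 1: x^-=[0.6785]  P^-=[1.6773]  S=[2.1673]  K=[0.7739]  nu=[2.2415]  x^+=[2.4132]  P^+=[0.3792]
step 2: x^-=[2.7752]  P^-=[0.6315]  S=[1.1215]  K=[0.5631]  nu=[0.2948]  x^+=[2.9412]  P^+=[0.2759]
step 3: x^-=[3.3824]  P^-=[0.4949]  S=[0.9849]  K=[0.5025]  nu=[-6.4324]  x^+=[0.1502]  P^+=[0.2462]
step 4: x^-=[0.1727]  P^-=[0.4556]  S=[0.9456]  K=[0.4818]  nu=[3.6473]  x^+=[1.9301]  P^+=[0.2361]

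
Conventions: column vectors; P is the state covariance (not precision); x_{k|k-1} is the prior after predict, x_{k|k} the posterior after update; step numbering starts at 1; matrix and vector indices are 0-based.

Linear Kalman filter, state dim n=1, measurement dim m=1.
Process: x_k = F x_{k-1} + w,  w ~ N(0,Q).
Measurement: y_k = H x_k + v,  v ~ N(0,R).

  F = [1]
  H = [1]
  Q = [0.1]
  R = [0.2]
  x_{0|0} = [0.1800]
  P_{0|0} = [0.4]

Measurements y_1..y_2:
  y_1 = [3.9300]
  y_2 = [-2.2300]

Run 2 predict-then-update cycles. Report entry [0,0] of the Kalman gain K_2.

K[0,0] = 0.5484

step 1: x^-=[0.1800]  P^-=[0.5000]  S=[0.7000]  K=[0.7143]  nu=[3.7500]  x^+=[2.8586]  P^+=[0.1429]
step 2: x^-=[2.8586]  P^-=[0.2429]  S=[0.4429]  K=[0.5484]  nu=[-5.0886]  x^+=[0.0681]  P^+=[0.1097]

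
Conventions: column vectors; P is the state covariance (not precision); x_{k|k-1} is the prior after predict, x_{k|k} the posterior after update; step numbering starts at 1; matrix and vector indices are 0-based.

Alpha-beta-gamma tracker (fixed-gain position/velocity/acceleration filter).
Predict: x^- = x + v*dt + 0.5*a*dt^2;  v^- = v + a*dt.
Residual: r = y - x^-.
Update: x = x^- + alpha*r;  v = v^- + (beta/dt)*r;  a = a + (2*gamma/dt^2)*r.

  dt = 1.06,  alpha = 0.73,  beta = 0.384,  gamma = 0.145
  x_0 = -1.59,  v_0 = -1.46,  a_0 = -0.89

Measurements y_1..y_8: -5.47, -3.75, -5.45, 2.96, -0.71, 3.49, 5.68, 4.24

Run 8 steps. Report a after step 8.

a_post = -2.0753

step 1: x_pred=-3.6376  r=-1.8324  x^+=-4.9753  v^+=-3.0672  a^+=-1.3629
step 2: x_pred=-8.9922  r=5.2422  x^+=-5.1654  v^+=-2.6129  a^+=-0.0099
step 3: x_pred=-7.9406  r=2.4906  x^+=-6.1225  v^+=-1.7211  a^+=0.6329
step 4: x_pred=-7.5913  r=10.5513  x^+=0.1111  v^+=2.7721  a^+=3.3562
step 5: x_pred=4.9351  r=-5.6451  x^+=0.8142  v^+=4.2846  a^+=1.8992
step 6: x_pred=6.4228  r=-2.9328  x^+=4.2819  v^+=5.2353  a^+=1.1422
step 7: x_pred=10.4730  r=-4.7930  x^+=6.9741  v^+=4.7097  a^+=-0.0948
step 8: x_pred=11.9132  r=-7.6732  x^+=6.3118  v^+=1.8295  a^+=-2.0753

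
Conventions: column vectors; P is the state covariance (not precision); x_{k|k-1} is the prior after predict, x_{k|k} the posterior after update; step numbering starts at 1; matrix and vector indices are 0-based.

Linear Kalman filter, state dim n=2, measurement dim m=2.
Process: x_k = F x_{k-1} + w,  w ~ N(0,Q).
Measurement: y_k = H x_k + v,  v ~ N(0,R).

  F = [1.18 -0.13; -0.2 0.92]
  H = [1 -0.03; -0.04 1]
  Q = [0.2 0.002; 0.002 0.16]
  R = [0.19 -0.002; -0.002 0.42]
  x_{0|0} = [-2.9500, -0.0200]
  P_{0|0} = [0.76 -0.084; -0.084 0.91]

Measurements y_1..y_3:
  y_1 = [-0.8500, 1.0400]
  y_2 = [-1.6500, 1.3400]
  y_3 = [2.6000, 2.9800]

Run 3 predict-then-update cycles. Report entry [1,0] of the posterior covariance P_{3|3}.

step 1: x^-=[-3.4784, 0.5716]  P^-=[1.2994 -0.3796; -0.3796 0.9915]  S=[1.5130 -0.4637; -0.4637 1.4440]  K=[0.8593 -0.0229; -0.0630 0.6769]  nu=[2.6455, 0.3293]  x^+=[-1.2126, 0.6277]  P^+=[0.1632 -0.0048; -0.0048 0.2842]
step 2: x^-=[-1.5125, 0.8200]  P^-=[0.4335 -0.0758; -0.0758 0.4089]  S=[0.6284 -0.1075; -0.1075 0.8356]  K=[0.6895 -0.0228; -0.0571 0.4856]  nu=[-0.1129, 0.4595]  x^+=[-1.6008, 1.0496]  P^+=[0.1309 -0.0057; -0.0057 0.2038]
step 3: x^-=[-2.0254, 1.2858]  P^-=[0.3874 -0.0596; -0.0596 0.3399]  S=[0.5813 -0.0874; -0.0874 0.7652]  K=[0.6662 -0.0221; -0.0538 0.4411]  nu=[4.6640, 1.6132]  x^+=[1.0463, 1.7465]  P^+=[0.1265 -0.0055; -0.0055 0.1851]

P_post[1,0] = -0.0055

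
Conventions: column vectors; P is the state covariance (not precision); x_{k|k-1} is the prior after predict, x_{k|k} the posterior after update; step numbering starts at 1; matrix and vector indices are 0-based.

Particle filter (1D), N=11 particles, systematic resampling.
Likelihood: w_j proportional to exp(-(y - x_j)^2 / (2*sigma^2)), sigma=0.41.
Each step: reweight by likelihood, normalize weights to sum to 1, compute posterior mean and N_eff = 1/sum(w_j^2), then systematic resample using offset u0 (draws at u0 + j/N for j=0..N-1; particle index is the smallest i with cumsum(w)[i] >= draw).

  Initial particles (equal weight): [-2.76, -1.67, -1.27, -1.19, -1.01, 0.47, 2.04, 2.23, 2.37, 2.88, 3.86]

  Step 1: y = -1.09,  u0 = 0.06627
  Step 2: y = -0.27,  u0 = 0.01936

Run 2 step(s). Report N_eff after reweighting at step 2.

step 1: w=[0.0001, 0.1139, 0.2813, 0.3007, 0.3039, 0.0002, 0.0000, 0.0000, 0.0000, 0.0000, 0.0000]  mean=-1.2122  Neff=3.6386  idx=[1, 2, 2, 2, 3, 3, 3, 4, 4, 4, 4]
step 2: w=[0.0025, 0.0432, 0.0432, 0.0432, 0.0682, 0.0682, 0.0682, 0.1658, 0.1658, 0.1658, 0.1658]  mean=-1.0821  Neff=7.7176  idx=[1, 3, 5, 6, 7, 7, 8, 8, 9, 10, 10]

N_eff = 7.7176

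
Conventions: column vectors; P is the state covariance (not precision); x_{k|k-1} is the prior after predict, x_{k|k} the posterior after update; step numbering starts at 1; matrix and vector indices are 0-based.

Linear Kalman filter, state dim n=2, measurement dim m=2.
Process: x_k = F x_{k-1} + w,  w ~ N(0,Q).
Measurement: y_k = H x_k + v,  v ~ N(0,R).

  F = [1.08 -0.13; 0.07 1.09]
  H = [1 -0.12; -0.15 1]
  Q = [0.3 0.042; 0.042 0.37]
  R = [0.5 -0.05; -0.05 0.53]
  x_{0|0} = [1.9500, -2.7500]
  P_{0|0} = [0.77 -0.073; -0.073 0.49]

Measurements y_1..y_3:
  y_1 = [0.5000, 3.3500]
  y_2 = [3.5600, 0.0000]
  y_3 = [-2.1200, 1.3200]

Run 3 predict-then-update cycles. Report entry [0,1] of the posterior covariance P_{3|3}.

P_post[0,1] = 0.0420

step 1: x^-=[2.4635, -2.8610]  P^-=[1.2269 -0.0545; -0.0545 0.9448]  S=[1.7536 -0.4029; -0.4029 1.5188]  K=[0.7106 0.0315; 0.0516 0.6412]  nu=[-2.3068, 6.5805]  x^+=[1.0312, 1.2392]  P^+=[0.3579 0.0348; 0.0348 0.3425]
step 2: x^-=[0.9526, 1.4229]  P^-=[0.7135 0.0612; 0.0612 0.7839]  S=[1.2101 -0.1888; -0.1888 1.3116]  K=[0.5914 0.0502; 0.0665 0.6003]  nu=[2.7781, -1.2800]  x^+=[2.5313, 0.8393]  P^+=[0.2982 0.0418; 0.0418 0.3211]
step 3: x^-=[2.6247, 1.0920]  P^-=[0.6415 0.0678; 0.0678 0.7593]  S=[1.1362 -0.1683; -0.1683 1.2834]  K=[0.5652 0.0520; 0.0673 0.5925]  nu=[-4.6136, 0.6217]  x^+=[0.0495, 1.1500]  P^+=[0.2850 0.0420; 0.0420 0.3170]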